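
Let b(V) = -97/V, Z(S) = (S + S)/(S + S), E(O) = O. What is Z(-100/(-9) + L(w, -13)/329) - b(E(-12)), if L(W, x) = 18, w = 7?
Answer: -85/12 ≈ -7.0833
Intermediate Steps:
Z(S) = 1 (Z(S) = (2*S)/((2*S)) = (2*S)*(1/(2*S)) = 1)
Z(-100/(-9) + L(w, -13)/329) - b(E(-12)) = 1 - (-97)/(-12) = 1 - (-97)*(-1)/12 = 1 - 1*97/12 = 1 - 97/12 = -85/12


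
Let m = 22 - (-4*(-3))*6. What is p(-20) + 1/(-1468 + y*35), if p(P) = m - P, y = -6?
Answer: -50341/1678 ≈ -30.001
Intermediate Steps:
m = -50 (m = 22 - 12*6 = 22 - 1*72 = 22 - 72 = -50)
p(P) = -50 - P
p(-20) + 1/(-1468 + y*35) = (-50 - 1*(-20)) + 1/(-1468 - 6*35) = (-50 + 20) + 1/(-1468 - 210) = -30 + 1/(-1678) = -30 - 1/1678 = -50341/1678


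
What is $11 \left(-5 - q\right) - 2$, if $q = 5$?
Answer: $-112$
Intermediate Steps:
$11 \left(-5 - q\right) - 2 = 11 \left(-5 - 5\right) - 2 = 11 \left(-10\right) - 2 = -110 - 2 = -112$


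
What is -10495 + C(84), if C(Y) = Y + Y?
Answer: -10327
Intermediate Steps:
C(Y) = 2*Y
-10495 + C(84) = -10495 + 2*84 = -10495 + 168 = -10327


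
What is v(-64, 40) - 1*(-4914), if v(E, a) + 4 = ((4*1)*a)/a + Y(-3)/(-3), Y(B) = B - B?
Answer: 4914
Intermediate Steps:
Y(B) = 0
v(E, a) = 0 (v(E, a) = -4 + (((4*1)*a)/a + 0/(-3)) = -4 + ((4*a)/a + 0*(-⅓)) = -4 + (4 + 0) = -4 + 4 = 0)
v(-64, 40) - 1*(-4914) = 0 - 1*(-4914) = 0 + 4914 = 4914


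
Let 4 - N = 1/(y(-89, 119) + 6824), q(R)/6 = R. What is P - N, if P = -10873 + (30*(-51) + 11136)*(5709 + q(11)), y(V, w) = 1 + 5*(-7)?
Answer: 376599018671/6790 ≈ 5.5464e+7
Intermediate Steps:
y(V, w) = -34 (y(V, w) = 1 - 35 = -34)
q(R) = 6*R
N = 27159/6790 (N = 4 - 1/(-34 + 6824) = 4 - 1/6790 = 27159/6790 ≈ 3.9999)
P = 55463777 (P = -10873 + (30*(-51) + 11136)*(5709 + 6*11) = -10873 + (-1530 + 11136)*(5709 + 66) = -10873 + 9606*5775 = -10873 + 55474650 = 55463777)
P - N = 55463777 - 1*27159/6790 = 55463777 - 27159/6790 = 376599018671/6790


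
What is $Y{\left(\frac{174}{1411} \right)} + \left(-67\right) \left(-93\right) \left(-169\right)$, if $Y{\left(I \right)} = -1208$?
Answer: $-1054247$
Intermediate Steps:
$Y{\left(\frac{174}{1411} \right)} + \left(-67\right) \left(-93\right) \left(-169\right) = -1208 + \left(-67\right) \left(-93\right) \left(-169\right) = -1208 + 6231 \left(-169\right) = -1208 - 1053039 = -1054247$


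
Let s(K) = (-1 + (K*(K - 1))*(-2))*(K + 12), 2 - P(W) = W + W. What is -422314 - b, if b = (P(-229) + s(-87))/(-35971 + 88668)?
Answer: -22255829793/52697 ≈ -4.2234e+5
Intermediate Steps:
P(W) = 2 - 2*W (P(W) = 2 - (W + W) = 2 - 2*W)
s(K) = (-1 - 2*K*(-1 + K))*(12 + K) (s(K) = (-1 + (K*(-1 + K))*(-2))*(12 + K) = (-1 - 2*K*(-1 + K))*(12 + K))
b = 1148935/52697 (b = ((2 - 2*(-229)) + (-12 - 22*(-87)² - 2*(-87)³ + 23*(-87)))/(-35971 + 88668) = ((2 + 458) + (-12 - 22*7569 - 2*(-658503) - 2001))/52697 = (460 + (-12 - 166518 + 1317006 - 2001))*(1/52697) = (460 + 1148475)*(1/52697) = 1148935*(1/52697) = 1148935/52697 ≈ 21.803)
-422314 - b = -422314 - 1*1148935/52697 = -422314 - 1148935/52697 = -22255829793/52697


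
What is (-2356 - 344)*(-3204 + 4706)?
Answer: -4055400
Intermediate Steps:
(-2356 - 344)*(-3204 + 4706) = -2700*1502 = -4055400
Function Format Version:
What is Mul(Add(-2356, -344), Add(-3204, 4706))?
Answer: -4055400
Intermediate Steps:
Mul(Add(-2356, -344), Add(-3204, 4706)) = Mul(-2700, 1502) = -4055400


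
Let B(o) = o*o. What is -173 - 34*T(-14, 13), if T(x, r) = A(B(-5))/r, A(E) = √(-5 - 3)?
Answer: -173 - 68*I*√2/13 ≈ -173.0 - 7.3974*I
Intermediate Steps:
B(o) = o²
A(E) = 2*I*√2 (A(E) = √(-8) = 2*I*√2)
T(x, r) = 2*I*√2/r (T(x, r) = (2*I*√2)/r = 2*I*√2/r)
-173 - 34*T(-14, 13) = -173 - 68*I*√2/13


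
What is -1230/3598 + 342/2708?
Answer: -525081/2435846 ≈ -0.21556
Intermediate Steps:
-1230/3598 + 342/2708 = -1230*1/3598 + 342*(1/2708) = -615/1799 + 171/1354 = -525081/2435846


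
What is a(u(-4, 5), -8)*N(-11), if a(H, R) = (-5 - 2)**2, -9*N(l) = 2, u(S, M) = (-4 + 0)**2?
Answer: -98/9 ≈ -10.889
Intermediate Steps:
u(S, M) = 16 (u(S, M) = (-4)**2 = 16)
N(l) = -2/9 (N(l) = -1/9*2 = -2/9)
a(H, R) = 49 (a(H, R) = (-7)**2 = 49)
a(u(-4, 5), -8)*N(-11) = 49*(-2/9) = -98/9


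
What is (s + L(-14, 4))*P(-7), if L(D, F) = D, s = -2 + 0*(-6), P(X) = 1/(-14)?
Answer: 8/7 ≈ 1.1429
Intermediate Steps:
P(X) = -1/14
s = -2 (s = -2 + 0 = -2)
(s + L(-14, 4))*P(-7) = (-2 - 14)*(-1/14) = -16*(-1/14) = 8/7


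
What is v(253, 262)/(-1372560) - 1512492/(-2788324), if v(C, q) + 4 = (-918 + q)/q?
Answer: 809394476813/1492129763740 ≈ 0.54244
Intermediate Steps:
v(C, q) = -4 + (-918 + q)/q
v(253, 262)/(-1372560) - 1512492/(-2788324) = (-3 - 918/262)/(-1372560) - 1512492/(-2788324) = (-3 - 918*1/262)*(-1/1372560) - 1512492*(-1/2788324) = (-3 - 459/131)*(-1/1372560) + 378123/697081 = -852/131*(-1/1372560) + 378123/697081 = 71/14983780 + 378123/697081 = 809394476813/1492129763740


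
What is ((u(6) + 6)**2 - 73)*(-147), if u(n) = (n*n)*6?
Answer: -7234017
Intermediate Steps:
u(n) = 6*n**2 (u(n) = n**2*6 = 6*n**2)
((u(6) + 6)**2 - 73)*(-147) = ((6*6**2 + 6)**2 - 73)*(-147) = ((6*36 + 6)**2 - 73)*(-147) = ((216 + 6)**2 - 73)*(-147) = (222**2 - 73)*(-147) = (49284 - 73)*(-147) = 49211*(-147) = -7234017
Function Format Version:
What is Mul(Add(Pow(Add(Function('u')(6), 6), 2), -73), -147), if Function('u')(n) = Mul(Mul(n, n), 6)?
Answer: -7234017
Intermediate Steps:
Function('u')(n) = Mul(6, Pow(n, 2)) (Function('u')(n) = Mul(Pow(n, 2), 6) = Mul(6, Pow(n, 2)))
Mul(Add(Pow(Add(Function('u')(6), 6), 2), -73), -147) = Mul(Add(Pow(Add(Mul(6, Pow(6, 2)), 6), 2), -73), -147) = Mul(Add(Pow(Add(Mul(6, 36), 6), 2), -73), -147) = Mul(Add(Pow(Add(216, 6), 2), -73), -147) = Mul(Add(Pow(222, 2), -73), -147) = Mul(Add(49284, -73), -147) = Mul(49211, -147) = -7234017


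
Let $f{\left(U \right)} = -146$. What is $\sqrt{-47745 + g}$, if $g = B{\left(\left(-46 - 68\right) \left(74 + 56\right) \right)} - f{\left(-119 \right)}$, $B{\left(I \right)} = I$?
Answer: $i \sqrt{62419} \approx 249.84 i$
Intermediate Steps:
$g = -14674$ ($g = \left(-46 - 68\right) \left(74 + 56\right) - -146 = \left(-114\right) 130 + 146 = -14820 + 146 = -14674$)
$\sqrt{-47745 + g} = \sqrt{-47745 - 14674} = \sqrt{-62419} = i \sqrt{62419}$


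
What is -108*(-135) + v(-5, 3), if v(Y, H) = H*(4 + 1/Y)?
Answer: 72957/5 ≈ 14591.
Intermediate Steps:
-108*(-135) + v(-5, 3) = -108*(-135) + (4*3 + 3/(-5)) = 14580 + (12 + 3*(-⅕)) = 14580 + (12 - ⅗) = 14580 + 57/5 = 72957/5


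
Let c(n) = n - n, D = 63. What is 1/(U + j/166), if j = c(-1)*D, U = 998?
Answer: 1/998 ≈ 0.0010020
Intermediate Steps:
c(n) = 0
j = 0 (j = 0*63 = 0)
1/(U + j/166) = 1/(998 + 0/166) = 1/(998 + 0*(1/166)) = 1/(998 + 0) = 1/998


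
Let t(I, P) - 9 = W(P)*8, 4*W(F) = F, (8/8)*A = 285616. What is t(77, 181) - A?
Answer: -285245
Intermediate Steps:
A = 285616
W(F) = F/4
t(I, P) = 9 + 2*P (t(I, P) = 9 + (P/4)*8 = 9 + 2*P)
t(77, 181) - A = (9 + 2*181) - 1*285616 = (9 + 362) - 285616 = 371 - 285616 = -285245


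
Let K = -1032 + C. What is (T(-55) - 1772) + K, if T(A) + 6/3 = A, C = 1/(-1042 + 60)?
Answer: -2809503/982 ≈ -2861.0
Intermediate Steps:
C = -1/982 (C = 1/(-982) = -1/982 ≈ -0.0010183)
T(A) = -2 + A
K = -1013425/982 (K = -1032 - 1/982 = -1013425/982 ≈ -1032.0)
(T(-55) - 1772) + K = ((-2 - 55) - 1772) - 1013425/982 = (-57 - 1772) - 1013425/982 = -1829 - 1013425/982 = -2809503/982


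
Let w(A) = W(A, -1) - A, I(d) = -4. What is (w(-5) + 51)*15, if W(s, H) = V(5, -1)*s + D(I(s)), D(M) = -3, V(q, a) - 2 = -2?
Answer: 795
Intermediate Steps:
V(q, a) = 0 (V(q, a) = 2 - 2 = 0)
W(s, H) = -3 (W(s, H) = 0*s - 3 = 0 - 3 = -3)
w(A) = -3 - A
(w(-5) + 51)*15 = ((-3 - 1*(-5)) + 51)*15 = ((-3 + 5) + 51)*15 = (2 + 51)*15 = 53*15 = 795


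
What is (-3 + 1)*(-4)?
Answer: 8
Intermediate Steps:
(-3 + 1)*(-4) = -2*(-4) = 8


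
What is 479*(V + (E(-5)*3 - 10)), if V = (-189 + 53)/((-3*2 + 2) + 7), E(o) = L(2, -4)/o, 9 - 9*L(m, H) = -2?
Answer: -402839/15 ≈ -26856.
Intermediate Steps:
L(m, H) = 11/9 (L(m, H) = 1 - ⅑*(-2) = 1 + 2/9 = 11/9)
E(o) = 11/(9*o)
V = -136/3 (V = -136/((-6 + 2) + 7) = -136/(-4 + 7) = -136/3 ≈ -45.333)
479*(V + (E(-5)*3 - 10)) = 479*(-136/3 + (((11/9)/(-5))*3 - 10)) = 479*(-136/3 + (((11/9)*(-⅕))*3 - 10)) = 479*(-136/3 + (-11/45*3 - 10)) = 479*(-136/3 + (-11/15 - 10)) = 479*(-136/3 - 161/15) = 479*(-841/15) = -402839/15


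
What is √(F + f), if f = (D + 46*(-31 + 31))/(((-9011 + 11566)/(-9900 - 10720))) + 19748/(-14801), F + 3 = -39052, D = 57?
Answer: I*√6261718472074751/398069 ≈ 198.79*I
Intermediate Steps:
F = -39055 (F = -3 - 39052 = -39055)
f = -3489332696/7563311 (f = (57 + 46*(-31 + 31))/(((-9011 + 11566)/(-9900 - 10720))) + 19748/(-14801) = (57 + 46*0)/((2555/(-20620))) + 19748*(-1/14801) = (57 + 0)/((2555*(-1/20620))) - 19748/14801 = 57/(-511/4124) - 19748/14801 = 57*(-4124/511) - 19748/14801 = -235068/511 - 19748/14801 = -3489332696/7563311 ≈ -461.35)
√(F + f) = √(-39055 - 3489332696/7563311) = √(-298874443801/7563311) = I*√6261718472074751/398069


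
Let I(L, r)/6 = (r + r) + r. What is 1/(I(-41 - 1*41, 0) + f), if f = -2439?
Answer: -1/2439 ≈ -0.00041000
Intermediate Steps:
I(L, r) = 18*r (I(L, r) = 6*((r + r) + r) = 6*(2*r + r) = 6*(3*r) = 18*r)
1/(I(-41 - 1*41, 0) + f) = 1/(18*0 - 2439) = 1/(0 - 2439) = 1/(-2439) = -1/2439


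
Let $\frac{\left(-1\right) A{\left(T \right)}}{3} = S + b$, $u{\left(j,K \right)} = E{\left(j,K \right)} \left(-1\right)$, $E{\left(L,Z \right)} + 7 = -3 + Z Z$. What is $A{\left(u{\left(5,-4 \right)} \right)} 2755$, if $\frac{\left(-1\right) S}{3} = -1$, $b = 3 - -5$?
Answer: $-90915$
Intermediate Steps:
$E{\left(L,Z \right)} = -10 + Z^{2}$ ($E{\left(L,Z \right)} = -7 + \left(-3 + Z Z\right) = -7 + \left(-3 + Z^{2}\right) = -10 + Z^{2}$)
$b = 8$ ($b = 3 + 5 = 8$)
$u{\left(j,K \right)} = 10 - K^{2}$ ($u{\left(j,K \right)} = \left(-10 + K^{2}\right) \left(-1\right) = 10 - K^{2}$)
$S = 3$ ($S = \left(-3\right) \left(-1\right) = 3$)
$A{\left(T \right)} = -33$ ($A{\left(T \right)} = - 3 \left(3 + 8\right) = \left(-3\right) 11 = -33$)
$A{\left(u{\left(5,-4 \right)} \right)} 2755 = \left(-33\right) 2755 = -90915$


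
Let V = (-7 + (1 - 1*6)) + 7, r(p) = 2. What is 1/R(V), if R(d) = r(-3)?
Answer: 1/2 ≈ 0.50000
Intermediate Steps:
V = -5 (V = (-7 + (1 - 6)) + 7 = (-7 - 5) + 7 = -12 + 7 = -5)
R(d) = 2
1/R(V) = 1/2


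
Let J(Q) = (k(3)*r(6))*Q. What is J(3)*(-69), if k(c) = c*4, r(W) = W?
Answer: -14904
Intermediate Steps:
k(c) = 4*c
J(Q) = 72*Q (J(Q) = ((4*3)*6)*Q = (12*6)*Q = 72*Q)
J(3)*(-69) = (72*3)*(-69) = 216*(-69) = -14904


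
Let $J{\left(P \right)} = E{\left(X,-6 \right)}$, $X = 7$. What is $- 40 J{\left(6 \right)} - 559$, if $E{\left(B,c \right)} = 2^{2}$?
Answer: $-719$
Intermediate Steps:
$E{\left(B,c \right)} = 4$
$J{\left(P \right)} = 4$
$- 40 J{\left(6 \right)} - 559 = \left(-40\right) 4 - 559 = -160 - 559 = -719$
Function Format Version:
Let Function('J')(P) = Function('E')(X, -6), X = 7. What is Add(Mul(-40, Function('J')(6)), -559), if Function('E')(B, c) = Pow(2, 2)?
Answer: -719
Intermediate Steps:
Function('E')(B, c) = 4
Function('J')(P) = 4
Add(Mul(-40, Function('J')(6)), -559) = Add(Mul(-40, 4), -559) = Add(-160, -559) = -719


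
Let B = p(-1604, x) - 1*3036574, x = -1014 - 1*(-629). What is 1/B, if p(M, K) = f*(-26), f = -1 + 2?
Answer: -1/3036600 ≈ -3.2932e-7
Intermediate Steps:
x = -385 (x = -1014 + 629 = -385)
f = 1
p(M, K) = -26 (p(M, K) = 1*(-26) = -26)
B = -3036600 (B = -26 - 1*3036574 = -26 - 3036574 = -3036600)
1/B = 1/(-3036600) = -1/3036600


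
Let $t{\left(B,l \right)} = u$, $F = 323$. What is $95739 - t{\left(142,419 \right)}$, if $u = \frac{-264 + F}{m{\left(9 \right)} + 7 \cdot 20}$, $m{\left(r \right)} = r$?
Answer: $\frac{14265052}{149} \approx 95739.0$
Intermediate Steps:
$u = \frac{59}{149}$ ($u = \frac{-264 + 323}{9 + 7 \cdot 20} = \frac{59}{9 + 140} = \frac{59}{149} \approx 0.39597$)
$t{\left(B,l \right)} = \frac{59}{149}$
$95739 - t{\left(142,419 \right)} = 95739 - \frac{59}{149} = \frac{14265052}{149}$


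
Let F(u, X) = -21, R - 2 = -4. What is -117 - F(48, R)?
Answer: -96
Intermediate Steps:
R = -2 (R = 2 - 4 = -2)
-117 - F(48, R) = -117 - 1*(-21) = -117 + 21 = -96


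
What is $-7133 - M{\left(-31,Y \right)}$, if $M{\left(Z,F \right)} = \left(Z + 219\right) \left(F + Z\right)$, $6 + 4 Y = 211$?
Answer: $-10940$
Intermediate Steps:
$Y = \frac{205}{4}$ ($Y = - \frac{3}{2} + \frac{1}{4} \cdot 211 = - \frac{3}{2} + \frac{211}{4} = \frac{205}{4} \approx 51.25$)
$M{\left(Z,F \right)} = \left(219 + Z\right) \left(F + Z\right)$
$-7133 - M{\left(-31,Y \right)} = -7133 - \left(\left(-31\right)^{2} + 219 \cdot \frac{205}{4} + 219 \left(-31\right) + \frac{205}{4} \left(-31\right)\right) = -7133 - \left(961 + \frac{44895}{4} - 6789 - \frac{6355}{4}\right) = -7133 - 3807 = -10940$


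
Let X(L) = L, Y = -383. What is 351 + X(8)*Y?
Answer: -2713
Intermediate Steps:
351 + X(8)*Y = 351 + 8*(-383) = 351 - 3064 = -2713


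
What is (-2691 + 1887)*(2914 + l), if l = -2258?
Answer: -527424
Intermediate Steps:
(-2691 + 1887)*(2914 + l) = (-2691 + 1887)*(2914 - 2258) = -804*656 = -527424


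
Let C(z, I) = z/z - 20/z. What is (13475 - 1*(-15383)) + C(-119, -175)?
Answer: 3434241/119 ≈ 28859.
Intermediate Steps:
C(z, I) = 1 - 20/z
(13475 - 1*(-15383)) + C(-119, -175) = (13475 - 1*(-15383)) + (-20 - 119)/(-119) = (13475 + 15383) - 1/119*(-139) = 28858 + 139/119 = 3434241/119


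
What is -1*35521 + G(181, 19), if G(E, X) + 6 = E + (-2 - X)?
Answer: -35367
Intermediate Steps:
G(E, X) = -8 + E - X (G(E, X) = -6 + (E + (-2 - X)) = -6 + (-2 + E - X) = -8 + E - X)
-1*35521 + G(181, 19) = -1*35521 + (-8 + 181 - 1*19) = -35521 + (-8 + 181 - 19) = -35521 + 154 = -35367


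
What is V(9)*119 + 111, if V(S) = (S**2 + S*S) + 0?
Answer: 19389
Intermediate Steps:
V(S) = 2*S**2 (V(S) = (S**2 + S**2) + 0 = 2*S**2 + 0 = 2*S**2)
V(9)*119 + 111 = (2*9**2)*119 + 111 = (2*81)*119 + 111 = 162*119 + 111 = 19278 + 111 = 19389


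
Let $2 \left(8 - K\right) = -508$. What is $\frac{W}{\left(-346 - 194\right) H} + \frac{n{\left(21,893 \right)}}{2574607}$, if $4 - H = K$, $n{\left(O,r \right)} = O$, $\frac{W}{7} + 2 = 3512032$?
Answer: $\frac{904209744017}{5124203532} \approx 176.46$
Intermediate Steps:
$W = 24584210$ ($W = -14 + 7 \cdot 3512032 = -14 + 24584224 = 24584210$)
$K = 262$ ($K = 8 - -254 = 8 + 254 = 262$)
$H = -258$ ($H = 4 - 262 = -258$)
$\frac{W}{\left(-346 - 194\right) H} + \frac{n{\left(21,893 \right)}}{2574607} = \frac{24584210}{\left(-346 - 194\right) \left(-258\right)} + \frac{21}{2574607} = \frac{24584210}{\left(-540\right) \left(-258\right)} + 21 \cdot \frac{1}{2574607} = \frac{24584210}{139320} + \frac{3}{367801} = 24584210 \cdot \frac{1}{139320} + \frac{3}{367801} = \frac{2458421}{13932} + \frac{3}{367801} = \frac{904209744017}{5124203532}$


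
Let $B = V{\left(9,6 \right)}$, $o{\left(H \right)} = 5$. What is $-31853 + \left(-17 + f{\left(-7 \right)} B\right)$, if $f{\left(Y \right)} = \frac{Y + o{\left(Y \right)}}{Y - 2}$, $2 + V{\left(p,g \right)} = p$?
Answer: $- \frac{286816}{9} \approx -31868.0$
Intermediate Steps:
$V{\left(p,g \right)} = -2 + p$
$B = 7$ ($B = -2 + 9 = 7$)
$f{\left(Y \right)} = \frac{5 + Y}{-2 + Y}$ ($f{\left(Y \right)} = \frac{Y + 5}{Y - 2} = \frac{5 + Y}{-2 + Y}$)
$-31853 + \left(-17 + f{\left(-7 \right)} B\right) = -31853 - \left(17 - \frac{5 - 7}{-2 - 7} \cdot 7\right) = -31853 - \left(17 - \frac{1}{-9} \left(-2\right) 7\right) = -31853 - \left(17 - \left(- \frac{1}{9}\right) \left(-2\right) 7\right) = -31853 + \left(-17 + \frac{2}{9} \cdot 7\right) = -31853 + \left(-17 + \frac{14}{9}\right) = -31853 - \frac{139}{9} = - \frac{286816}{9}$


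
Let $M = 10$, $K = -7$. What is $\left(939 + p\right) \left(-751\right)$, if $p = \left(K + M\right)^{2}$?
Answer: $-711948$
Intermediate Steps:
$p = 9$ ($p = \left(-7 + 10\right)^{2} = 3^{2} = 9$)
$\left(939 + p\right) \left(-751\right) = \left(939 + 9\right) \left(-751\right) = 948 \left(-751\right) = -711948$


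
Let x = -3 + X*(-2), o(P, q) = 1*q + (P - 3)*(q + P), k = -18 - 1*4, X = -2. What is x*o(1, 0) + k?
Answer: -24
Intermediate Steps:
k = -22 (k = -18 - 4 = -22)
o(P, q) = q + (-3 + P)*(P + q)
x = 1 (x = -3 - 2*(-2) = -3 + 4 = 1)
x*o(1, 0) + k = 1*(1² - 3*1 - 2*0 + 1*0) - 22 = 1*(1 - 3 + 0 + 0) - 22 = 1*(-2) - 22 = -2 - 22 = -24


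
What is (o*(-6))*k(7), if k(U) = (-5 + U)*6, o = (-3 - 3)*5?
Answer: 2160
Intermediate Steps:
o = -30 (o = -6*5 = -30)
k(U) = -30 + 6*U
(o*(-6))*k(7) = (-30*(-6))*(-30 + 6*7) = 180*(-30 + 42) = 180*12 = 2160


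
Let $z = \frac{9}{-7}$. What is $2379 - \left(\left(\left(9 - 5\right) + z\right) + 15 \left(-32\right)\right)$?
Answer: $\frac{19994}{7} \approx 2856.3$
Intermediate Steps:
$z = - \frac{9}{7}$ ($z = 9 \left(- \frac{1}{7}\right) = - \frac{9}{7} \approx -1.2857$)
$2379 - \left(\left(\left(9 - 5\right) + z\right) + 15 \left(-32\right)\right) = 2379 - \left(\left(\left(9 - 5\right) - \frac{9}{7}\right) + 15 \left(-32\right)\right) = 2379 - \left(\left(4 - \frac{9}{7}\right) - 480\right) = 2379 - \left(\frac{19}{7} - 480\right) = 2379 - - \frac{3341}{7} = 2379 + \frac{3341}{7} = \frac{19994}{7}$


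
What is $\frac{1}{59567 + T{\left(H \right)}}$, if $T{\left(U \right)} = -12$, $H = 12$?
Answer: $\frac{1}{59555} \approx 1.6791 \cdot 10^{-5}$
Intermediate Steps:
$\frac{1}{59567 + T{\left(H \right)}} = \frac{1}{59567 - 12} = \frac{1}{59555}$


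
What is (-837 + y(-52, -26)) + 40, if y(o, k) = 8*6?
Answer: -749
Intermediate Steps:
y(o, k) = 48
(-837 + y(-52, -26)) + 40 = (-837 + 48) + 40 = -789 + 40 = -749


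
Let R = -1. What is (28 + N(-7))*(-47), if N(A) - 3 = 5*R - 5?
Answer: -987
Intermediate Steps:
N(A) = -7 (N(A) = 3 + (5*(-1) - 5) = 3 + (-5 - 5) = 3 - 10 = -7)
(28 + N(-7))*(-47) = (28 - 7)*(-47) = 21*(-47) = -987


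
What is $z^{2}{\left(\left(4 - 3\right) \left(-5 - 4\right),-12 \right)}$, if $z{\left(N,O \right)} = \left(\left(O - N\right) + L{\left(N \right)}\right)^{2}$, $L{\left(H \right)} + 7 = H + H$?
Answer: $614656$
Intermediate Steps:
$L{\left(H \right)} = -7 + 2 H$ ($L{\left(H \right)} = -7 + \left(H + H\right) = -7 + 2 H$)
$z{\left(N,O \right)} = \left(-7 + N + O\right)^{2}$ ($z{\left(N,O \right)} = \left(\left(O - N\right) + \left(-7 + 2 N\right)\right)^{2} = \left(-7 + N + O\right)^{2}$)
$z^{2}{\left(\left(4 - 3\right) \left(-5 - 4\right),-12 \right)} = \left(\left(-7 + \left(4 - 3\right) \left(-5 - 4\right) - 12\right)^{2}\right)^{2} = \left(\left(-7 + 1 \left(-9\right) - 12\right)^{2}\right)^{2} = \left(\left(-7 - 9 - 12\right)^{2}\right)^{2} = \left(\left(-28\right)^{2}\right)^{2} = 784^{2} = 614656$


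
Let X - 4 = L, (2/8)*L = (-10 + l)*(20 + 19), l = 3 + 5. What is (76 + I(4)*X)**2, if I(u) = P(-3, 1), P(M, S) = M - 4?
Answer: 4981824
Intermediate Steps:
P(M, S) = -4 + M
I(u) = -7 (I(u) = -4 - 3 = -7)
l = 8
L = -312 (L = 4*((-10 + 8)*(20 + 19)) = 4*(-2*39) = 4*(-78) = -312)
X = -308 (X = 4 - 312 = -308)
(76 + I(4)*X)**2 = (76 - 7*(-308))**2 = (76 + 2156)**2 = 2232**2 = 4981824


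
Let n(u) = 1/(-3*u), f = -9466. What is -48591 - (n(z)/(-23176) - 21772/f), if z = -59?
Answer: -943462507870795/19415485416 ≈ -48593.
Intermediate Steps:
n(u) = -1/(3*u)
-48591 - (n(z)/(-23176) - 21772/f) = -48591 - (-⅓/(-59)/(-23176) - 21772/(-9466)) = -48591 - (-⅓*(-1/59)*(-1/23176) - 21772*(-1/9466)) = -48591 - ((1/177)*(-1/23176) + 10886/4733) = -48591 - (-1/4102152 + 10886/4733) = -48591 - 1*44656021939/19415485416 = -48591 - 44656021939/19415485416 = -943462507870795/19415485416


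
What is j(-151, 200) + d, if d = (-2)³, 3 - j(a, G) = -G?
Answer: 195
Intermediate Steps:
j(a, G) = 3 + G (j(a, G) = 3 - (-1)*G = 3 + G)
d = -8
j(-151, 200) + d = (3 + 200) - 8 = 203 - 8 = 195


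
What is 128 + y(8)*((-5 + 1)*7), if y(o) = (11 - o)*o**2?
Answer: -5248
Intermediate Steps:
y(o) = o**2*(11 - o)
128 + y(8)*((-5 + 1)*7) = 128 + (8**2*(11 - 1*8))*((-5 + 1)*7) = 128 + (64*(11 - 8))*(-4*7) = 128 + (64*3)*(-28) = 128 + 192*(-28) = 128 - 5376 = -5248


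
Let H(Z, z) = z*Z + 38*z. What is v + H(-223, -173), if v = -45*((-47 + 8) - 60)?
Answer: 36460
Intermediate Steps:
v = 4455 (v = -45*(-39 - 60) = -45*(-99) = 4455)
H(Z, z) = 38*z + Z*z (H(Z, z) = Z*z + 38*z = 38*z + Z*z)
v + H(-223, -173) = 4455 - 173*(38 - 223) = 4455 - 173*(-185) = 4455 + 32005 = 36460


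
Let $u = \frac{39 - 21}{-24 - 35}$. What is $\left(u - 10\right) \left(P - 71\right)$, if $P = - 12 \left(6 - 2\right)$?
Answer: $\frac{72352}{59} \approx 1226.3$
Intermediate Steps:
$u = - \frac{18}{59}$ ($u = \frac{18}{-59} = 18 \left(- \frac{1}{59}\right) = - \frac{18}{59} \approx -0.30508$)
$P = -48$ ($P = \left(-12\right) 4 = -48$)
$\left(u - 10\right) \left(P - 71\right) = \left(- \frac{18}{59} - 10\right) \left(-48 - 71\right) = \left(- \frac{608}{59}\right) \left(-119\right) = \frac{72352}{59}$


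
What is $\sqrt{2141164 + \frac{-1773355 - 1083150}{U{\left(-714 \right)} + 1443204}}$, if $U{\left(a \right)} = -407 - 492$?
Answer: $\frac{\sqrt{178165553184160683}}{288461} \approx 1463.3$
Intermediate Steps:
$U{\left(a \right)} = -899$
$\sqrt{2141164 + \frac{-1773355 - 1083150}{U{\left(-714 \right)} + 1443204}} = \sqrt{2141164 + \frac{-1773355 - 1083150}{-899 + 1443204}} = \sqrt{2141164 - \frac{2856505}{1442305}} = \sqrt{2141164 - \frac{571301}{288461}} = \sqrt{\frac{617641737303}{288461}} = \frac{\sqrt{178165553184160683}}{288461}$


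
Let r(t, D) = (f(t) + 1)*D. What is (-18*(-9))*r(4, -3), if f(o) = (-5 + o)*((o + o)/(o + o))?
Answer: 0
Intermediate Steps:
f(o) = -5 + o (f(o) = (-5 + o)*((2*o)/((2*o))) = (-5 + o)*((2*o)*(1/(2*o))) = (-5 + o)*1 = -5 + o)
r(t, D) = D*(-4 + t) (r(t, D) = ((-5 + t) + 1)*D = (-4 + t)*D = D*(-4 + t))
(-18*(-9))*r(4, -3) = (-18*(-9))*(-3*(-4 + 4)) = 162*(-3*0) = 162*0 = 0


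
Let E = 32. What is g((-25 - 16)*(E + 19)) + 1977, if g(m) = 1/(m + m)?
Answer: 8267813/4182 ≈ 1977.0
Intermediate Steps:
g(m) = 1/(2*m)
g((-25 - 16)*(E + 19)) + 1977 = 1/(2*(((-25 - 16)*(32 + 19)))) + 1977 = 1/(2*((-41*51))) + 1977 = (½)/(-2091) + 1977 = (½)*(-1/2091) + 1977 = -1/4182 + 1977 = 8267813/4182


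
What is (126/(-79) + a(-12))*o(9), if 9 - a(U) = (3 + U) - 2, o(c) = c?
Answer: 13086/79 ≈ 165.65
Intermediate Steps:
a(U) = 8 - U (a(U) = 9 - ((3 + U) - 2) = 9 - (1 + U) = 9 + (-1 - U) = 8 - U)
(126/(-79) + a(-12))*o(9) = (126/(-79) + (8 - 1*(-12)))*9 = (126*(-1/79) + (8 + 12))*9 = (-126/79 + 20)*9 = (1454/79)*9 = 13086/79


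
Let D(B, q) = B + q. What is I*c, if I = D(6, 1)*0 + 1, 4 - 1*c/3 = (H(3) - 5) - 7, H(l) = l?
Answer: 39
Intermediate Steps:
c = 39 (c = 12 - 3*((3 - 5) - 7) = 12 - 3*(-2 - 7) = 12 - 3*(-9) = 12 + 27 = 39)
I = 1 (I = (6 + 1)*0 + 1 = 7*0 + 1 = 0 + 1 = 1)
I*c = 1*39 = 39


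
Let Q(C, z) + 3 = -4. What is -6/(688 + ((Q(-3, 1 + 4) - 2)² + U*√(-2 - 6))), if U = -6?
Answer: -4614/591649 - 72*I*√2/591649 ≈ -0.0077985 - 0.0001721*I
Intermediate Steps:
Q(C, z) = -7 (Q(C, z) = -3 - 4 = -7)
-6/(688 + ((Q(-3, 1 + 4) - 2)² + U*√(-2 - 6))) = -6/(688 + ((-7 - 2)² - 6*√(-2 - 6))) = -6/(688 + ((-9)² - 12*I*√2)) = -6/(688 + (81 - 12*I*√2)) = -6/(769 - 12*I*√2)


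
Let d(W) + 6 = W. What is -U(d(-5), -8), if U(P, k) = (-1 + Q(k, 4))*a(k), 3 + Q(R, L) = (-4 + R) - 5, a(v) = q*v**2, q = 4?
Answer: 5376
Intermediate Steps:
d(W) = -6 + W
a(v) = 4*v**2
Q(R, L) = -12 + R (Q(R, L) = -3 + ((-4 + R) - 5) = -3 + (-9 + R) = -12 + R)
U(P, k) = 4*k**2*(-13 + k) (U(P, k) = (-1 + (-12 + k))*(4*k**2) = (-13 + k)*(4*k**2) = 4*k**2*(-13 + k))
-U(d(-5), -8) = -4*(-8)**2*(-13 - 8) = -4*64*(-21) = -1*(-5376) = 5376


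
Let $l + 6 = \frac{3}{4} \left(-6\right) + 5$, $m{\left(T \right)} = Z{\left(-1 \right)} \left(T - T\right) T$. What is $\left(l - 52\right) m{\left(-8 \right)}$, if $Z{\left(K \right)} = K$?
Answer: $0$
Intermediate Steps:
$m{\left(T \right)} = 0$ ($m{\left(T \right)} = - (T - T) T = \left(-1\right) 0 T = 0 T = 0$)
$l = - \frac{11}{2}$ ($l = -6 + \left(\frac{3}{4} \left(-6\right) + 5\right) = -6 + \left(- \frac{9}{2} + 5\right) = -6 + \frac{1}{2} = - \frac{11}{2} \approx -5.5$)
$\left(l - 52\right) m{\left(-8 \right)} = \left(- \frac{11}{2} - 52\right) 0 = \left(- \frac{115}{2}\right) 0 = 0$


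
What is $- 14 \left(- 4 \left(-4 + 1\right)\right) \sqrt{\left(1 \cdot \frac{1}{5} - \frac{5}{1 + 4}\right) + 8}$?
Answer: $- \frac{1008 \sqrt{5}}{5} \approx -450.79$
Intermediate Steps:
$- 14 \left(- 4 \left(-4 + 1\right)\right) \sqrt{\left(1 \cdot \frac{1}{5} - \frac{5}{1 + 4}\right) + 8} = - 14 \left(\left(-4\right) \left(-3\right)\right) \sqrt{\left(1 \cdot \frac{1}{5} - \frac{5}{5}\right) + 8} = \left(-14\right) 12 \sqrt{\left(\frac{1}{5} - 1\right) + 8} = - 168 \sqrt{\left(\frac{1}{5} - 1\right) + 8} = - 168 \sqrt{- \frac{4}{5} + 8} = - 168 \sqrt{\frac{36}{5}} = - 168 \frac{6 \sqrt{5}}{5} = - \frac{1008 \sqrt{5}}{5}$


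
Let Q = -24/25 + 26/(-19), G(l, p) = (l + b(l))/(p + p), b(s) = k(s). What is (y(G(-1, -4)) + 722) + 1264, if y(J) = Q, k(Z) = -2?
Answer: 942244/475 ≈ 1983.7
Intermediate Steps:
b(s) = -2
G(l, p) = (-2 + l)/(2*p) (G(l, p) = (l - 2)/(p + p) = (-2 + l)/((2*p)) = (-2 + l)*(1/(2*p)) = (-2 + l)/(2*p))
Q = -1106/475 (Q = -24*1/25 + 26*(-1/19) = -24/25 - 26/19 = -1106/475 ≈ -2.3284)
y(J) = -1106/475
(y(G(-1, -4)) + 722) + 1264 = (-1106/475 + 722) + 1264 = 341844/475 + 1264 = 942244/475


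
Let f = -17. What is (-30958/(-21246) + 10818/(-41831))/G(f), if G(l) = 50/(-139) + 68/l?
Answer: -74028958465/269288652078 ≈ -0.27491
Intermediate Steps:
G(l) = -50/139 + 68/l (G(l) = 50*(-1/139) + 68/l = -50/139 + 68/l)
(-30958/(-21246) + 10818/(-41831))/G(f) = (-30958/(-21246) + 10818/(-41831))/(-50/139 + 68/(-17)) = (-30958*(-1/21246) + 10818*(-1/41831))/(-50/139 + 68*(-1/17)) = (15479/10623 - 10818/41831)/(-50/139 - 4) = 532582435/(444370713*(-606/139)) = (532582435/444370713)*(-139/606) = -74028958465/269288652078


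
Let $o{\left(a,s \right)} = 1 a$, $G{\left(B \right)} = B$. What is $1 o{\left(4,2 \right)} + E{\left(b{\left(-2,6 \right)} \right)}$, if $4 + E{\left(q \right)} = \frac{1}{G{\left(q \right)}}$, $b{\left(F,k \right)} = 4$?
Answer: $\frac{1}{4} \approx 0.25$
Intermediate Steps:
$o{\left(a,s \right)} = a$
$E{\left(q \right)} = -4 + \frac{1}{q}$
$1 o{\left(4,2 \right)} + E{\left(b{\left(-2,6 \right)} \right)} = 1 \cdot 4 - \left(4 - \frac{1}{4}\right) = 4 + \left(-4 + \frac{1}{4}\right) = 4 - \frac{15}{4} = \frac{1}{4}$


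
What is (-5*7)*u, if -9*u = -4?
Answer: -140/9 ≈ -15.556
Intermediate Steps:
u = 4/9 (u = -⅑*(-4) = 4/9 ≈ 0.44444)
(-5*7)*u = -5*7*(4/9) = -35*4/9 = -140/9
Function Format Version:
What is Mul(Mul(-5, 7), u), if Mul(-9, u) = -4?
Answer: Rational(-140, 9) ≈ -15.556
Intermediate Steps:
u = Rational(4, 9) (u = Mul(Rational(-1, 9), -4) = Rational(4, 9) ≈ 0.44444)
Mul(Mul(-5, 7), u) = Mul(Mul(-5, 7), Rational(4, 9)) = Mul(-35, Rational(4, 9)) = Rational(-140, 9)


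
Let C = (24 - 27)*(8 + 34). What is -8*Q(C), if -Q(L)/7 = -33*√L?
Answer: -5544*I*√14 ≈ -20744.0*I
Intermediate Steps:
C = -126 (C = -3*42 = -126)
Q(L) = 231*√L (Q(L) = -(-231)*√L = 231*√L)
-8*Q(C) = -1848*√(-126) = -1848*3*I*√14 = -5544*I*√14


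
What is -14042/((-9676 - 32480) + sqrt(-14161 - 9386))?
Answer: 197318184/592383961 + 14042*I*sqrt(23547)/1777151883 ≈ 0.33309 + 0.0012125*I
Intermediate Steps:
-14042/((-9676 - 32480) + sqrt(-14161 - 9386)) = -14042/(-42156 + sqrt(-23547)) = -14042/(-42156 + I*sqrt(23547))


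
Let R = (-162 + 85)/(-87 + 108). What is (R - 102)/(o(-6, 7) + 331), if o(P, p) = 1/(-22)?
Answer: -6974/21843 ≈ -0.31928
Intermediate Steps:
o(P, p) = -1/22
R = -11/3 (R = -77/21 = -77*1/21 = -11/3 ≈ -3.6667)
(R - 102)/(o(-6, 7) + 331) = (-11/3 - 102)/(-1/22 + 331) = -317/(3*7281/22) = -317/3*22/7281 = -6974/21843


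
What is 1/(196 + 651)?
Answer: 1/847 ≈ 0.0011806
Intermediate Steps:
1/(196 + 651) = 1/847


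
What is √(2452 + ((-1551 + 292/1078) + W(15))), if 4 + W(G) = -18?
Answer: √5213197/77 ≈ 29.652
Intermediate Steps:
W(G) = -22 (W(G) = -4 - 18 = -22)
√(2452 + ((-1551 + 292/1078) + W(15))) = √(2452 + ((-1551 + 292/1078) - 22)) = √(2452 + ((-1551 + 292*(1/1078)) - 22)) = √(2452 + ((-1551 + 146/539) - 22)) = √(2452 + (-835843/539 - 22)) = √(2452 - 847701/539) = √(473927/539) = √5213197/77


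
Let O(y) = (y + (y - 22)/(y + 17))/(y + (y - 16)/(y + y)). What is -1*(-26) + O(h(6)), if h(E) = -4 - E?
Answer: 5618/203 ≈ 27.675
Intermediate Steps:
O(y) = (y + (-22 + y)/(17 + y))/(y + (-16 + y)/(2*y)) (O(y) = (y + (-22 + y)/(17 + y))/(y + (-16 + y)/((2*y))) = (y + (-22 + y)/(17 + y))/(y + (-16 + y)*(1/(2*y))) = (y + (-22 + y)/(17 + y))/(y + (-16 + y)/(2*y)))
-1*(-26) + O(h(6)) = -1*(-26) + 2*(-4 - 1*6)*(-22 + (-4 - 1*6)**2 + 18*(-4 - 1*6))/(-272 + (-4 - 1*6) + 2*(-4 - 1*6)**3 + 35*(-4 - 1*6)**2) = 26 + 2*(-4 - 6)*(-22 + (-4 - 6)**2 + 18*(-4 - 6))/(-272 + (-4 - 6) + 2*(-4 - 6)**3 + 35*(-4 - 6)**2) = 26 + 2*(-10)*(-22 + (-10)**2 + 18*(-10))/(-272 - 10 + 2*(-10)**3 + 35*(-10)**2) = 26 + 2*(-10)*(-22 + 100 - 180)/(-272 - 10 + 2*(-1000) + 35*100) = 26 + 2*(-10)*(-102)/(-272 - 10 - 2000 + 3500) = 26 + 2*(-10)*(-102)/1218 = 26 + 2*(-10)*(1/1218)*(-102) = 26 + 340/203 = 5618/203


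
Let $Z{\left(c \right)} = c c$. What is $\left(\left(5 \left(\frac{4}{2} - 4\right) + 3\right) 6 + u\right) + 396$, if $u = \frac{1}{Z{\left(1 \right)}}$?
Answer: $355$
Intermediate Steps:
$Z{\left(c \right)} = c^{2}$
$u = 1$ ($u = \frac{1}{1^{2}} = 1^{-1} = 1$)
$\left(\left(5 \left(\frac{4}{2} - 4\right) + 3\right) 6 + u\right) + 396 = \left(\left(5 \left(\frac{4}{2} - 4\right) + 3\right) 6 + 1\right) + 396 = \left(\left(5 \left(4 \cdot \frac{1}{2} - 4\right) + 3\right) 6 + 1\right) + 396 = \left(\left(5 \left(2 - 4\right) + 3\right) 6 + 1\right) + 396 = \left(\left(5 \left(-2\right) + 3\right) 6 + 1\right) + 396 = \left(\left(-10 + 3\right) 6 + 1\right) + 396 = \left(\left(-7\right) 6 + 1\right) + 396 = \left(-42 + 1\right) + 396 = -41 + 396 = 355$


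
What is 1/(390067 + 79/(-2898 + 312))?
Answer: 2586/1008713183 ≈ 2.5637e-6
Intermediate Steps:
1/(390067 + 79/(-2898 + 312)) = 1/(390067 + 79/(-2586)) = 1/(390067 - 1/2586*79) = 1/(390067 - 79/2586) = 1/(1008713183/2586) = 2586/1008713183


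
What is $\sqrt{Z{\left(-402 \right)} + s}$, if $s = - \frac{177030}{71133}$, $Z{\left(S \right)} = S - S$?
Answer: $\frac{i \sqrt{1399186110}}{23711} \approx 1.5776 i$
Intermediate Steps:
$Z{\left(S \right)} = 0$
$s = - \frac{59010}{23711}$ ($s = \left(-177030\right) \frac{1}{71133} = - \frac{59010}{23711} \approx -2.4887$)
$\sqrt{Z{\left(-402 \right)} + s} = \sqrt{0 - \frac{59010}{23711}} = \sqrt{- \frac{59010}{23711}} = \frac{i \sqrt{1399186110}}{23711}$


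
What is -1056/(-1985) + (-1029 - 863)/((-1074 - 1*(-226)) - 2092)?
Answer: 343013/291795 ≈ 1.1755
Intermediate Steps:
-1056/(-1985) + (-1029 - 863)/((-1074 - 1*(-226)) - 2092) = -1056*(-1/1985) - 1892/((-1074 + 226) - 2092) = 1056/1985 - 1892/(-848 - 2092) = 1056/1985 - 1892/(-2940) = 1056/1985 - 1892*(-1/2940) = 1056/1985 + 473/735 = 343013/291795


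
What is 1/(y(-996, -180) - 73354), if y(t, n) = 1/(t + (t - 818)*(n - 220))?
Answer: -724604/53152601815 ≈ -1.3633e-5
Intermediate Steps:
y(t, n) = 1/(t + (-818 + t)*(-220 + n))
1/(y(-996, -180) - 73354) = 1/(1/(179960 - 818*(-180) - 219*(-996) - 180*(-996)) - 73354) = 1/(1/(179960 + 147240 + 218124 + 179280) - 73354) = 1/(1/724604 - 73354) = 1/(-53152601815/724604) = -724604/53152601815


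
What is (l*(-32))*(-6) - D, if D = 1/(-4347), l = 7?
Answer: 5842369/4347 ≈ 1344.0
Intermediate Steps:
D = -1/4347 ≈ -0.00023004
(l*(-32))*(-6) - D = (7*(-32))*(-6) - 1*(-1/4347) = -224*(-6) + 1/4347 = 1344 + 1/4347 = 5842369/4347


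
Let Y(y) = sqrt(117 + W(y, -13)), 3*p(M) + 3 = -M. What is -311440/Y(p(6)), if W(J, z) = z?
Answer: -77860*sqrt(26)/13 ≈ -30539.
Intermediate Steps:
p(M) = -1 - M/3 (p(M) = -1 + (-M)/3 = -1 - M/3)
Y(y) = 2*sqrt(26) (Y(y) = sqrt(117 - 13) = sqrt(104) = 2*sqrt(26))
-311440/Y(p(6)) = -311440*sqrt(26)/52 = -77860*sqrt(26)/13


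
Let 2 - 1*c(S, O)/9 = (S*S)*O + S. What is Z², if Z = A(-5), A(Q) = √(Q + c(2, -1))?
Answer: 31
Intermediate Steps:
c(S, O) = 18 - 9*S - 9*O*S² (c(S, O) = 18 - 9*((S*S)*O + S) = 18 - 9*(S²*O + S) = 18 - 9*(O*S² + S) = 18 - 9*(S + O*S²) = 18 + (-9*S - 9*O*S²) = 18 - 9*S - 9*O*S²)
A(Q) = √(36 + Q) (A(Q) = √(Q + (18 - 9*2 - 9*(-1)*2²)) = √(Q + (18 - 18 - 9*(-1)*4)) = √(Q + (18 - 18 + 36)) = √(Q + 36) = √(36 + Q))
Z = √31 (Z = √(36 - 5) = √31 ≈ 5.5678)
Z² = (√31)² = 31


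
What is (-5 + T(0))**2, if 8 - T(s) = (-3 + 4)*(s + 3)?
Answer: 0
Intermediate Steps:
T(s) = 5 - s (T(s) = 8 - (-3 + 4)*(s + 3) = 8 - (3 + s) = 8 + (-3 - s) = 5 - s)
(-5 + T(0))**2 = (-5 + (5 - 1*0))**2 = (-5 + (5 + 0))**2 = (-5 + 5)**2 = 0**2 = 0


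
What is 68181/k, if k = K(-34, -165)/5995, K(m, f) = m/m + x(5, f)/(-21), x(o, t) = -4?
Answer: 1716729399/5 ≈ 3.4335e+8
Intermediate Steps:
K(m, f) = 25/21 (K(m, f) = m/m - 4/(-21) = 1 - 4*(-1/21) = 1 + 4/21 = 25/21)
k = 5/25179 (k = (25/21)/5995 = (25/21)*(1/5995) = 5/25179 ≈ 0.00019858)
68181/k = 68181/(5/25179) = 68181*(25179/5) = 1716729399/5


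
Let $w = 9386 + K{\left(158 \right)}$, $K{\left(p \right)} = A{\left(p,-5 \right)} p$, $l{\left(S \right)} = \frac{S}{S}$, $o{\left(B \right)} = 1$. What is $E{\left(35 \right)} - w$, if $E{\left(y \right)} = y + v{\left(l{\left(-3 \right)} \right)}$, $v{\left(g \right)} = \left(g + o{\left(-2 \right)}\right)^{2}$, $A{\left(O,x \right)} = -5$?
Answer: $-8557$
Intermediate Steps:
$l{\left(S \right)} = 1$
$v{\left(g \right)} = \left(1 + g\right)^{2}$ ($v{\left(g \right)} = \left(g + 1\right)^{2} = \left(1 + g\right)^{2}$)
$K{\left(p \right)} = - 5 p$
$E{\left(y \right)} = 4 + y$ ($E{\left(y \right)} = y + \left(1 + 1\right)^{2} = y + 2^{2} = y + 4 = 4 + y$)
$w = 8596$ ($w = 9386 - 790 = 8596$)
$E{\left(35 \right)} - w = \left(4 + 35\right) - 8596 = 39 - 8596 = -8557$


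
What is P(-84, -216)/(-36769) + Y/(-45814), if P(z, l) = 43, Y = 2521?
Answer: -94664651/1684534966 ≈ -0.056196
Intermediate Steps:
P(-84, -216)/(-36769) + Y/(-45814) = 43/(-36769) + 2521/(-45814) = 43*(-1/36769) + 2521*(-1/45814) = -43/36769 - 2521/45814 = -94664651/1684534966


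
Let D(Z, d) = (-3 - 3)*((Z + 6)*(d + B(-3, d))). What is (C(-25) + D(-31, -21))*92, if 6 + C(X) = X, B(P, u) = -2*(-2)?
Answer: -237452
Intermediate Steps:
B(P, u) = 4
C(X) = -6 + X
D(Z, d) = -6*(4 + d)*(6 + Z) (D(Z, d) = (-3 - 3)*((Z + 6)*(d + 4)) = -6*(6 + Z)*(4 + d) = -6*(4 + d)*(6 + Z))
(C(-25) + D(-31, -21))*92 = ((-6 - 25) + (-144 - 36*(-21) - 24*(-31) - 6*(-31)*(-21)))*92 = (-31 + (-144 + 756 + 744 - 3906))*92 = (-31 - 2550)*92 = -2581*92 = -237452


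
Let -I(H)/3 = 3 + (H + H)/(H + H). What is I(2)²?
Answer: 144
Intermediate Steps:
I(H) = -12 (I(H) = -3*(3 + (H + H)/(H + H)) = -3*(3 + (2*H)/((2*H))) = -3*(3 + (2*H)*(1/(2*H))) = -3*(3 + 1) = -3*4 = -12)
I(2)² = (-12)² = 144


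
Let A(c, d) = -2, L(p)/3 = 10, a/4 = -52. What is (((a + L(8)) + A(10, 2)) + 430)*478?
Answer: 119500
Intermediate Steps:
a = -208 (a = 4*(-52) = -208)
L(p) = 30 (L(p) = 3*10 = 30)
(((a + L(8)) + A(10, 2)) + 430)*478 = (((-208 + 30) - 2) + 430)*478 = ((-178 - 2) + 430)*478 = (-180 + 430)*478 = 250*478 = 119500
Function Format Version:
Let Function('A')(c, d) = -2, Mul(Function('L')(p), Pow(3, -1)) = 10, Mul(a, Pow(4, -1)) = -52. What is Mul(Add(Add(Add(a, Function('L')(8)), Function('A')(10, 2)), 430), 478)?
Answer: 119500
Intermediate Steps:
a = -208 (a = Mul(4, -52) = -208)
Function('L')(p) = 30 (Function('L')(p) = Mul(3, 10) = 30)
Mul(Add(Add(Add(a, Function('L')(8)), Function('A')(10, 2)), 430), 478) = Mul(Add(Add(Add(-208, 30), -2), 430), 478) = Mul(Add(Add(-178, -2), 430), 478) = Mul(Add(-180, 430), 478) = Mul(250, 478) = 119500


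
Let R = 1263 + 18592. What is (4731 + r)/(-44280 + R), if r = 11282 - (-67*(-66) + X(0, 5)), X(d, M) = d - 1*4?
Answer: -2319/4885 ≈ -0.47472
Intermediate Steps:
R = 19855
X(d, M) = -4 + d (X(d, M) = d - 4 = -4 + d)
r = 6864 (r = 11282 - (-67*(-66) + (-4 + 0)) = 11282 - (4422 - 4) = 11282 - 1*4418 = 11282 - 4418 = 6864)
(4731 + r)/(-44280 + R) = (4731 + 6864)/(-44280 + 19855) = 11595/(-24425) = 11595*(-1/24425) = -2319/4885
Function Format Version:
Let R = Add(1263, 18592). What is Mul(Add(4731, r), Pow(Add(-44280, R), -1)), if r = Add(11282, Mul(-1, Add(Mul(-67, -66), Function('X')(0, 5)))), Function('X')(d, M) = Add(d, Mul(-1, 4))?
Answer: Rational(-2319, 4885) ≈ -0.47472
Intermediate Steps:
R = 19855
Function('X')(d, M) = Add(-4, d) (Function('X')(d, M) = Add(d, -4) = Add(-4, d))
r = 6864 (r = Add(11282, Mul(-1, Add(Mul(-67, -66), Add(-4, 0)))) = Add(11282, Mul(-1, Add(4422, -4))) = Add(11282, Mul(-1, 4418)) = Add(11282, -4418) = 6864)
Mul(Add(4731, r), Pow(Add(-44280, R), -1)) = Mul(Add(4731, 6864), Pow(Add(-44280, 19855), -1)) = Mul(11595, Pow(-24425, -1)) = Mul(11595, Rational(-1, 24425)) = Rational(-2319, 4885)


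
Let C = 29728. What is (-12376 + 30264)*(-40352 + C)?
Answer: -190042112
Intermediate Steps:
(-12376 + 30264)*(-40352 + C) = (-12376 + 30264)*(-40352 + 29728) = 17888*(-10624) = -190042112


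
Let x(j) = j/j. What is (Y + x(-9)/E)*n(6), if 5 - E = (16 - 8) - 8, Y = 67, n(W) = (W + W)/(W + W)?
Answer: 336/5 ≈ 67.200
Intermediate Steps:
x(j) = 1
n(W) = 1 (n(W) = (2*W)/((2*W)) = (2*W)*(1/(2*W)) = 1)
E = 5 (E = 5 - ((16 - 8) - 8) = 5 - (8 - 8) = 5 - 1*0 = 5 + 0 = 5)
(Y + x(-9)/E)*n(6) = (67 + 1/5)*1 = (67 + 1*(⅕))*1 = (67 + ⅕)*1 = (336/5)*1 = 336/5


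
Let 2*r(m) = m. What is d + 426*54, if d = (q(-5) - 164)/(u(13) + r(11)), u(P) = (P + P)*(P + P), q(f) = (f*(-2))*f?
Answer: 31354024/1363 ≈ 23004.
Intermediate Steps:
r(m) = m/2
q(f) = -2*f**2 (q(f) = (-2*f)*f = -2*f**2)
u(P) = 4*P**2 (u(P) = (2*P)*(2*P) = 4*P**2)
d = -428/1363 (d = (-2*(-5)**2 - 164)/(4*13**2 + (1/2)*11) = (-2*25 - 164)/(4*169 + 11/2) = (-50 - 164)/(676 + 11/2) = -214/1363/2 = -214*2/1363 = -428/1363 ≈ -0.31401)
d + 426*54 = -428/1363 + 426*54 = -428/1363 + 23004 = 31354024/1363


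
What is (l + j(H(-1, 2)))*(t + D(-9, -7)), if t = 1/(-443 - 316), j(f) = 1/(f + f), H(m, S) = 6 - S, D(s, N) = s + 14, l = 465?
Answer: 7058737/3036 ≈ 2325.0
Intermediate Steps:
D(s, N) = 14 + s
j(f) = 1/(2*f)
t = -1/759 (t = 1/(-759) = -1/759 ≈ -0.0013175)
(l + j(H(-1, 2)))*(t + D(-9, -7)) = (465 + 1/(2*(6 - 1*2)))*(-1/759 + (14 - 9)) = (465 + 1/(2*(6 - 2)))*(-1/759 + 5) = (465 + (½)/4)*(3794/759) = (465 + (½)*(¼))*(3794/759) = (465 + ⅛)*(3794/759) = (3721/8)*(3794/759) = 7058737/3036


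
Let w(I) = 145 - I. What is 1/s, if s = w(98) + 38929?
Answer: 1/38976 ≈ 2.5657e-5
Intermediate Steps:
s = 38976 (s = (145 - 1*98) + 38929 = (145 - 98) + 38929 = 47 + 38929 = 38976)
1/s = 1/38976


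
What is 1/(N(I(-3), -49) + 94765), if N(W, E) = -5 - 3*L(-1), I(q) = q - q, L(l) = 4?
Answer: 1/94748 ≈ 1.0554e-5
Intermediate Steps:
I(q) = 0
N(W, E) = -17 (N(W, E) = -5 - 3*4 = -5 - 12 = -17)
1/(N(I(-3), -49) + 94765) = 1/(-17 + 94765) = 1/94748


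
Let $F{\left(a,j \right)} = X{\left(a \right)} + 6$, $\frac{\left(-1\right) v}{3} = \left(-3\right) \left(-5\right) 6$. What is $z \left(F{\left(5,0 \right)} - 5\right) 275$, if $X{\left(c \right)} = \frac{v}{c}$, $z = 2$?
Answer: $-29150$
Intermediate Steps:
$v = -270$ ($v = - 3 \left(-3\right) \left(-5\right) 6 = - 3 \cdot 15 \cdot 6 = \left(-3\right) 90 = -270$)
$X{\left(c \right)} = - \frac{270}{c}$
$F{\left(a,j \right)} = 6 - \frac{270}{a}$ ($F{\left(a,j \right)} = - \frac{270}{a} + 6 = 6 - \frac{270}{a}$)
$z \left(F{\left(5,0 \right)} - 5\right) 275 = 2 \left(\left(6 - \frac{270}{5}\right) - 5\right) 275 = 2 \left(\left(6 - 54\right) - 5\right) 275 = 2 \left(-48 - 5\right) 275 = 2 \left(-53\right) 275 = \left(-106\right) 275 = -29150$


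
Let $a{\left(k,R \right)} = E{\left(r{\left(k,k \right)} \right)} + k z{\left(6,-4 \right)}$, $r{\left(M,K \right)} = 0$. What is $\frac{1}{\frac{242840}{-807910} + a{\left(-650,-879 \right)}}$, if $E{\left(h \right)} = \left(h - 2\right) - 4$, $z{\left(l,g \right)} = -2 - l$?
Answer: $\frac{173}{898510} \approx 0.00019254$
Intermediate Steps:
$E{\left(h \right)} = -6 + h$ ($E{\left(h \right)} = \left(-2 + h\right) - 4 = -6 + h$)
$a{\left(k,R \right)} = -6 - 8 k$ ($a{\left(k,R \right)} = \left(-6 + 0\right) + k \left(-2 - 6\right) = -6 + k \left(-2 - 6\right) = -6 + k \left(-8\right) = -6 - 8 k$)
$\frac{1}{\frac{242840}{-807910} + a{\left(-650,-879 \right)}} = \frac{1}{\frac{242840}{-807910} - -5194} = \frac{1}{242840 \left(- \frac{1}{807910}\right) + \left(-6 + 5200\right)} = \frac{1}{- \frac{52}{173} + 5194} = \frac{1}{\frac{898510}{173}} = \frac{173}{898510}$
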